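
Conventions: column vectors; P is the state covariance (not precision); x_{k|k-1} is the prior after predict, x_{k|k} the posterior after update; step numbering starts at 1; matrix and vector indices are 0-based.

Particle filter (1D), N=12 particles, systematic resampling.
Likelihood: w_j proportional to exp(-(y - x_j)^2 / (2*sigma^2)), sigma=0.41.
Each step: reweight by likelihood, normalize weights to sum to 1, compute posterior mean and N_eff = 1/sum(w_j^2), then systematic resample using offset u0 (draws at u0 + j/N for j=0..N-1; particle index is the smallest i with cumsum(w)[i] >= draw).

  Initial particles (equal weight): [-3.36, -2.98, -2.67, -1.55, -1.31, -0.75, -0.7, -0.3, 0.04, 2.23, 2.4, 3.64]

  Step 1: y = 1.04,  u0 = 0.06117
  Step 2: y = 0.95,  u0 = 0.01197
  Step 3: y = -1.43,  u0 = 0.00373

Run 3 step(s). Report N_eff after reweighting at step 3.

N_eff = 3.0420

step 1: w=[0.0000, 0.0000, 0.0000, 0.0000, 0.0000, 0.0010, 0.0016, 0.0639, 0.6814, 0.1976, 0.0544, 0.0000]  mean=0.5776  Neff=1.9592  idx=[7, 8, 8, 8, 8, 8, 8, 8, 8, 9, 9, 10]
step 2: w=[0.0135, 0.1203, 0.1203, 0.1203, 0.1203, 0.1203, 0.1203, 0.1203, 0.1203, 0.0108, 0.0108, 0.0027]  mean=0.0891  Neff=8.6103  idx=[0, 1, 2, 3, 3, 4, 5, 5, 6, 7, 7, 8]
step 3: w=[0.5576, 0.0402, 0.0402, 0.0402, 0.0402, 0.0402, 0.0402, 0.0402, 0.0402, 0.0402, 0.0402, 0.0402]  mean=-0.1496  Neff=3.0420  idx=[0, 0, 0, 0, 0, 0, 0, 1, 3, 5, 7, 10]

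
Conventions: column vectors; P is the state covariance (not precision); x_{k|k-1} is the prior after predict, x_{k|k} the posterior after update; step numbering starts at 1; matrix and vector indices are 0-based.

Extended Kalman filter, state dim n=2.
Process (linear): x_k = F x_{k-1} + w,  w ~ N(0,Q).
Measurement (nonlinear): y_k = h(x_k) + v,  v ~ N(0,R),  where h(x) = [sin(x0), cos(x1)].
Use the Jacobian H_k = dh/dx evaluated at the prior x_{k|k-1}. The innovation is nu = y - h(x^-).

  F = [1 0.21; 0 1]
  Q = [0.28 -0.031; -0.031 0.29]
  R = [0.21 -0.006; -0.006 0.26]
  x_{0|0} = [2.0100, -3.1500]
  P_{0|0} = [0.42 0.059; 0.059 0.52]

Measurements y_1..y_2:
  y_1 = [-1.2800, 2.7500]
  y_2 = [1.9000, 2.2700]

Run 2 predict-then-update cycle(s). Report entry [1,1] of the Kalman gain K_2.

K[1,1] = -0.9569

step 1: x^-=[1.3485, -3.1500]  P^-=[0.7477 0.1372; 0.1372 0.8100]  H_jac=[0.2205 0.0000; 0.0000 -0.0084]  S=[0.2463 -0.0063; -0.0063 0.2601]  K=[0.6695 0.0117; 0.1222 -0.0232]  nu=[-2.2554, 3.7500]  x^+=[-0.1177, -3.5128]  P^+=[0.6374 0.1170; 0.1170 0.8061]
step 2: x^-=[-0.8554, -3.5128]  P^-=[1.0021 0.2553; 0.2553 1.0961]  H_jac=[0.6559 0.0000; 0.0000 -0.3627]  S=[0.6411 -0.0667; -0.0667 0.4042]  K=[1.0189 -0.0609; 0.1616 -0.9569]  nu=[2.6548, 3.2019]  x^+=[1.6546, -6.1478]  P^+=[0.3267 0.0605; 0.0605 0.6886]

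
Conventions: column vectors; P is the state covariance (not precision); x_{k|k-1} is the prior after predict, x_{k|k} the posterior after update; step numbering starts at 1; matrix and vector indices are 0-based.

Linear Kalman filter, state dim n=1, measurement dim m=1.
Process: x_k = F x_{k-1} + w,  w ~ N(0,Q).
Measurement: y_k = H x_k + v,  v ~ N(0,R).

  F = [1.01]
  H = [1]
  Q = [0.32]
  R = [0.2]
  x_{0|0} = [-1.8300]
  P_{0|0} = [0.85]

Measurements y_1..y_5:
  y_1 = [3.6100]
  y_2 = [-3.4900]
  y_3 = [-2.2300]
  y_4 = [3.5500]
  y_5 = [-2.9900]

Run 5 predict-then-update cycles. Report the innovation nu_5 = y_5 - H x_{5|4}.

step 1: x^-=[-1.8483]  P^-=[1.1871]  S=[1.3871]  K=[0.8558]  nu=[5.4583]  x^+=[2.8230]  P^+=[0.1712]
step 2: x^-=[2.8512]  P^-=[0.4946]  S=[0.6946]  K=[0.7121]  nu=[-6.3412]  x^+=[-1.6641]  P^+=[0.1424]
step 3: x^-=[-1.6808]  P^-=[0.4653]  S=[0.6653]  K=[0.6994]  nu=[-0.5492]  x^+=[-2.0649]  P^+=[0.1399]
step 4: x^-=[-2.0855]  P^-=[0.4627]  S=[0.6627]  K=[0.6982]  nu=[5.6355]  x^+=[1.8492]  P^+=[0.1396]
step 5: x^-=[1.8677]  P^-=[0.4624]  S=[0.6624]  K=[0.6981]  nu=[-4.8577]  x^+=[-1.5234]  P^+=[0.1396]

innov = [-4.8577]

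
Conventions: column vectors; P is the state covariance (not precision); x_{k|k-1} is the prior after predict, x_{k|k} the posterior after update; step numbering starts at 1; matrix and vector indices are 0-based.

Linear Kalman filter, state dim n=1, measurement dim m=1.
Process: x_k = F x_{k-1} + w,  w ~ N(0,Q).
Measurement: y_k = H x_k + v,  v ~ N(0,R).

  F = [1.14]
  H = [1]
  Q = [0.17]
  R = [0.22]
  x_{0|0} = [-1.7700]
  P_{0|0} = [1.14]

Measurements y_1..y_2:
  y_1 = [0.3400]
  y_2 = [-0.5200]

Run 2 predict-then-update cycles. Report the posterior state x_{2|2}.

x_post = [-0.3174]

step 1: x^-=[-2.0178]  P^-=[1.6515]  S=[1.8715]  K=[0.8824]  nu=[2.3578]  x^+=[0.0628]  P^+=[0.1941]
step 2: x^-=[0.0716]  P^-=[0.4223]  S=[0.6423]  K=[0.6575]  nu=[-0.5916]  x^+=[-0.3174]  P^+=[0.1446]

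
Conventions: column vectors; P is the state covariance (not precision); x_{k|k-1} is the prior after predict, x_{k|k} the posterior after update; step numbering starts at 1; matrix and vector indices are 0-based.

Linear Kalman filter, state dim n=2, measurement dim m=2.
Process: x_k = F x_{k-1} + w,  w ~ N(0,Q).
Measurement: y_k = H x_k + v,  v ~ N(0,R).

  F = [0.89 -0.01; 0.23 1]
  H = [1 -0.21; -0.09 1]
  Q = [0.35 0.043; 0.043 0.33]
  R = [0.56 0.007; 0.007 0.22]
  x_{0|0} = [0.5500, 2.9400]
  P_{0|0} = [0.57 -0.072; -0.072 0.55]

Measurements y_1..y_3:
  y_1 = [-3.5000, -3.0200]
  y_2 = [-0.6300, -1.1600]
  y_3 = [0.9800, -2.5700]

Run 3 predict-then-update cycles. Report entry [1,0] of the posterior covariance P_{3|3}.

P_post[1,0] = 0.0613

step 1: x^-=[0.4601, 3.0665]  P^-=[0.8028 0.0903; 0.0903 0.8770]  S=[1.3636 -0.1575; -0.1575 1.0873]  K=[0.5866 0.1015; 0.0238 0.8026]  nu=[-3.3161, -6.0451]  x^+=[-2.0987, -1.8642]  P^+=[0.3412 0.0571; 0.0571 0.1819]
step 2: x^-=[-1.8492, -2.3470]  P^-=[0.6193 0.1618; 0.1618 0.5562]  S=[1.1359 -0.0007; -0.0007 0.7521]  K=[0.5154 0.1415; 0.0400 0.7202]  nu=[0.7264, 1.0205]  x^+=[-1.3305, -1.5829]  P^+=[0.3026 0.0620; 0.0620 0.1643]
step 3: x^-=[-1.1683, -1.8889]  P^-=[0.5886 0.1583; 0.1583 0.5388]  S=[1.1059 0.0022; 0.0022 0.7351]  K=[0.5019 0.1418; 0.0394 0.7135]  nu=[1.7517, -0.7863]  x^+=[-0.4006, -2.3808]  P^+=[0.2949 0.0613; 0.0613 0.1628]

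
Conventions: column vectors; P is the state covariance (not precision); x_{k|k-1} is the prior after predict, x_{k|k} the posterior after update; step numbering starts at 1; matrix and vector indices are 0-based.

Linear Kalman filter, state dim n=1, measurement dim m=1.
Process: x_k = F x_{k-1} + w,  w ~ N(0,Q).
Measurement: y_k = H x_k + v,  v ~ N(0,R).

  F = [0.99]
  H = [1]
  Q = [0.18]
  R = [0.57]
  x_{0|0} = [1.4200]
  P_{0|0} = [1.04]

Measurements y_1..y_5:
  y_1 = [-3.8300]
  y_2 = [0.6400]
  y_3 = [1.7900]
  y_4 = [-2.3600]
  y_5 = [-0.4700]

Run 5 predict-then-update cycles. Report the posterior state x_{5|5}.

x_post = [-0.6539]

step 1: x^-=[1.4058]  P^-=[1.1993]  S=[1.7693]  K=[0.6778]  nu=[-5.2358]  x^+=[-2.1432]  P^+=[0.3864]
step 2: x^-=[-2.1218]  P^-=[0.5587]  S=[1.1287]  K=[0.4950]  nu=[2.7618]  x^+=[-0.7547]  P^+=[0.2821]
step 3: x^-=[-0.7472]  P^-=[0.4565]  S=[1.0265]  K=[0.4447]  nu=[2.5372]  x^+=[0.3812]  P^+=[0.2535]
step 4: x^-=[0.3774]  P^-=[0.4285]  S=[0.9985]  K=[0.4291]  nu=[-2.7374]  x^+=[-0.7973]  P^+=[0.2446]
step 5: x^-=[-0.7893]  P^-=[0.4197]  S=[0.9897]  K=[0.4241]  nu=[0.3193]  x^+=[-0.6539]  P^+=[0.2417]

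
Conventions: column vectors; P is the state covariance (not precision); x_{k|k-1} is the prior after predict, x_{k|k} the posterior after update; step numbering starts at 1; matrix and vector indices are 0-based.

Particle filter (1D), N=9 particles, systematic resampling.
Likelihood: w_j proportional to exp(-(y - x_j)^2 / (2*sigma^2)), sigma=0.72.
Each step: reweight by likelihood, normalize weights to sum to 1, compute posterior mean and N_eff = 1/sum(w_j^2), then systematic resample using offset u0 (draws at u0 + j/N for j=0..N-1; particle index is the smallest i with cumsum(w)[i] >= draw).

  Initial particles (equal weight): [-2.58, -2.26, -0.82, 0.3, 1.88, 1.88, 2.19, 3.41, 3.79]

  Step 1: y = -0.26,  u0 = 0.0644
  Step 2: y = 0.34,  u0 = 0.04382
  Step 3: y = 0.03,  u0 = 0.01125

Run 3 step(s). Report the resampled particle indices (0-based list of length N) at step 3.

resampled_idx = [0, 1, 2, 3, 4, 5, 6, 7, 8]

step 1: w=[0.0036, 0.0138, 0.4824, 0.4824, 0.0079, 0.0079, 0.0020, 0.0000, 0.0000]  mean=-0.2574  Neff=2.1469  idx=[2, 2, 2, 2, 3, 3, 3, 3, 3]
step 2: w=[0.0449, 0.0449, 0.0449, 0.0449, 0.1641, 0.1641, 0.1641, 0.1641, 0.1641]  mean=0.0989  Neff=7.0083  idx=[0, 3, 4, 5, 5, 6, 7, 7, 8]
step 3: w=[0.0662, 0.0662, 0.1239, 0.1239, 0.1239, 0.1239, 0.1239, 0.1239, 0.1239]  mean=0.1516  Neff=8.5992  idx=[0, 1, 2, 3, 4, 5, 6, 7, 8]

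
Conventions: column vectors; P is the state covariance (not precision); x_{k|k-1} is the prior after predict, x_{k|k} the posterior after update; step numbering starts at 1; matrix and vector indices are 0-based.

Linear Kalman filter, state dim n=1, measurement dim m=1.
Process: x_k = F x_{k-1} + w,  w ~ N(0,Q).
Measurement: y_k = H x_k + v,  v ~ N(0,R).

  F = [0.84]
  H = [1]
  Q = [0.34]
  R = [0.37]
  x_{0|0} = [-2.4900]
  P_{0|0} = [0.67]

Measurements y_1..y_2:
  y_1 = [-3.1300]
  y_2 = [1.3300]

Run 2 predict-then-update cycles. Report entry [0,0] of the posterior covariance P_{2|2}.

step 1: x^-=[-2.0916]  P^-=[0.8128]  S=[1.1828]  K=[0.6872]  nu=[-1.0384]  x^+=[-2.8052]  P^+=[0.2543]
step 2: x^-=[-2.3563]  P^-=[0.5194]  S=[0.8894]  K=[0.5840]  nu=[3.6863]  x^+=[-0.2036]  P^+=[0.2161]

P_post[0,0] = 0.2161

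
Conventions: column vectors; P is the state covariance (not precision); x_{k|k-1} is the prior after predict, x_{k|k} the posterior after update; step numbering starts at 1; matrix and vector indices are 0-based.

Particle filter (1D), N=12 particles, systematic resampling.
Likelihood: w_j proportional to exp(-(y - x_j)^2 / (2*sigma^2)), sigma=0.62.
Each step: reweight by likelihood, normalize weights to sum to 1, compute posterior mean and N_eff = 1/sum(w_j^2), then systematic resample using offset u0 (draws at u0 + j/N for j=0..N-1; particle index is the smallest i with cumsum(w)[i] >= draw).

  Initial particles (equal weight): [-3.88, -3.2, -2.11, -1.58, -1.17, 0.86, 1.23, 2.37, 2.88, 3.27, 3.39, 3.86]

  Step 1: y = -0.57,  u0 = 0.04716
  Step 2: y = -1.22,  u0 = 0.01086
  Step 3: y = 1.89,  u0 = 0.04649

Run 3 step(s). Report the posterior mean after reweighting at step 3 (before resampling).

step 1: w=[0.0000, 0.0001, 0.0448, 0.2596, 0.6126, 0.0685, 0.0145, 0.0000, 0.0000, 0.0000, 0.0000, 0.0000]  mean=-1.1450  Neff=2.2243  idx=[3, 3, 3, 3, 4, 4, 4, 4, 4, 4, 4, 5]
step 2: w=[0.0815, 0.0815, 0.0815, 0.0815, 0.0962, 0.0962, 0.0962, 0.0962, 0.0962, 0.0962, 0.0962, 0.0003]  mean=-1.3030  Neff=10.9417  idx=[0, 1, 2, 3, 4, 5, 5, 6, 7, 8, 9, 10]
step 3: w=[0.0038, 0.0038, 0.0038, 0.0038, 0.1231, 0.1231, 0.1231, 0.1231, 0.1231, 0.1231, 0.1231, 0.1231]  mean=-1.1762  Neff=8.2439  idx=[4, 4, 5, 6, 6, 7, 8, 8, 9, 10, 11, 11]

post_mean = -1.1762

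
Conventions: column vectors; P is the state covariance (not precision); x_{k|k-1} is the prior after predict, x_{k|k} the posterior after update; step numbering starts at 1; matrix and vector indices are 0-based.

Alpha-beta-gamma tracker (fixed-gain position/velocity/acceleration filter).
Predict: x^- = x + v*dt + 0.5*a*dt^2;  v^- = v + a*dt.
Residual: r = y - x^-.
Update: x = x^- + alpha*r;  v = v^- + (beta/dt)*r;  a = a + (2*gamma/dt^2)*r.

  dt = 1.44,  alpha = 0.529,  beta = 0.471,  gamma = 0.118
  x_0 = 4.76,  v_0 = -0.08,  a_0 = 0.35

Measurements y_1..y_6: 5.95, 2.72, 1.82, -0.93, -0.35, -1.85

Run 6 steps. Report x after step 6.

step 1: x_pred=5.0077  r=0.9423  x^+=5.5062  v^+=0.7322  a^+=0.4572
step 2: x_pred=7.0346  r=-4.3146  x^+=4.7522  v^+=-0.0206  a^+=-0.0338
step 3: x_pred=4.6875  r=-2.8675  x^+=3.1706  v^+=-1.0072  a^+=-0.3602
step 4: x_pred=1.3468  r=-2.2768  x^+=0.1424  v^+=-2.2705  a^+=-0.6193
step 5: x_pred=-3.7693  r=3.4193  x^+=-1.9605  v^+=-2.0439  a^+=-0.2301
step 6: x_pred=-5.1423  r=3.2923  x^+=-3.4007  v^+=-1.2985  a^+=0.1446

x_post = -3.4007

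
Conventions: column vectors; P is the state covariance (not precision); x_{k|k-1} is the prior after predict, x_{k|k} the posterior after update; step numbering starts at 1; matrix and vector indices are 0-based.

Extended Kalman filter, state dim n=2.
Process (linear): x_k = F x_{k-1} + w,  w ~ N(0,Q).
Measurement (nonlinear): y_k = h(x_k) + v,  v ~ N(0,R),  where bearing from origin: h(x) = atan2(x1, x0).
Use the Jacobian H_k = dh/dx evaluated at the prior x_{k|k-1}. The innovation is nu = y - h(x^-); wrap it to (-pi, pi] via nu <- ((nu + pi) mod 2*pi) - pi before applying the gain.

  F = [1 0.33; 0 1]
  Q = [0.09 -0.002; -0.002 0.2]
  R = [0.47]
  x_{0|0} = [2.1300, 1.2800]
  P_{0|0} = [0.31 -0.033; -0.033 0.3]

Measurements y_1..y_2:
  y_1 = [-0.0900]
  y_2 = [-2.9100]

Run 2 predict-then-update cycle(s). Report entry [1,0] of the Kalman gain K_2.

step 1: x^-=[2.5524, 1.2800]  P^-=[0.4109 0.0640; 0.0640 0.5000]  H_jac=[-0.1570 0.3131]  S=[0.5228]  K=[-0.0851; 0.2802]  nu=[-0.5548]  x^+=[2.5996, 1.1246]  P^+=[0.4071 0.0765; 0.0765 0.4590]
step 2: x^-=[2.9707, 1.1246]  P^-=[0.5976 0.2259; 0.2259 0.6590]  H_jac=[-0.1115 0.2944]  S=[0.5197]  K=[-0.0002; 0.3249]  nu=[3.0113]  x^+=[2.9702, 2.1028]  P^+=[0.5976 0.2259; 0.2259 0.6041]

K[1,0] = 0.3249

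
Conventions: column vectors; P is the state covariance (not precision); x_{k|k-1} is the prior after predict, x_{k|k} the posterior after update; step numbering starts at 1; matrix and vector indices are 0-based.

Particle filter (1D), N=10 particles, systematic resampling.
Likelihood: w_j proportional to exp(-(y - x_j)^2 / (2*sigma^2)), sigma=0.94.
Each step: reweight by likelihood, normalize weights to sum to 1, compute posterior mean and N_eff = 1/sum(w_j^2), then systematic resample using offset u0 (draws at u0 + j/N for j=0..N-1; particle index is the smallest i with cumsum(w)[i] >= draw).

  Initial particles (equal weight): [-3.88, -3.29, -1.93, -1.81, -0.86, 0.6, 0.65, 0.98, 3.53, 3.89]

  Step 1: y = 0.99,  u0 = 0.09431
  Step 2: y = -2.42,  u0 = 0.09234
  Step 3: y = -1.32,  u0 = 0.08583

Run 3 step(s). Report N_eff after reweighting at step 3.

N_eff = 9.3421

step 1: w=[0.0000, 0.0000, 0.0026, 0.0039, 0.0472, 0.3006, 0.3068, 0.3276, 0.0085, 0.0028]  mean=0.6890  Neff=3.4002  idx=[5, 5, 5, 6, 6, 6, 7, 7, 7, 8]
step 2: w=[0.1592, 0.1592, 0.1592, 0.1340, 0.1340, 0.1340, 0.0400, 0.0400, 0.0400, 0.0000]  mean=0.6658  Neff=7.4189  idx=[0, 1, 1, 2, 3, 3, 4, 5, 6, 8]
step 3: w=[0.1192, 0.1192, 0.1192, 0.1192, 0.1068, 0.1068, 0.1068, 0.1068, 0.0481, 0.0481]  mean=0.6579  Neff=9.3421  idx=[0, 1, 2, 3, 4, 5, 5, 6, 7, 9]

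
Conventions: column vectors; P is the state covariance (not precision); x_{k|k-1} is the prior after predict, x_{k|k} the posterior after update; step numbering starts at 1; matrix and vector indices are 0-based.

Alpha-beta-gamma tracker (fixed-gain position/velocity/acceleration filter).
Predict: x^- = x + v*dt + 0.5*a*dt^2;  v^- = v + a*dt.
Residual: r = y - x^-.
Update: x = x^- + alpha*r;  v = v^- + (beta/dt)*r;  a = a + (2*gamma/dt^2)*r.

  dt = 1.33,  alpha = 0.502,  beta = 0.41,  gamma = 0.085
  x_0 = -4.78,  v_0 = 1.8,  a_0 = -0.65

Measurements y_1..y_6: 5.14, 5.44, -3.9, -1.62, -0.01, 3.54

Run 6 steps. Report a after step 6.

a_post = 0.1997

step 1: x_pred=-2.9609  r=8.1009  x^+=1.1058  v^+=3.4328  a^+=0.1285
step 2: x_pred=5.7850  r=-0.3450  x^+=5.6118  v^+=3.4974  a^+=0.0954
step 3: x_pred=10.3477  r=-14.2477  x^+=3.1953  v^+=-0.7679  a^+=-1.2739
step 4: x_pred=1.0473  r=-2.6673  x^+=-0.2917  v^+=-3.2845  a^+=-1.5302
step 5: x_pred=-6.0134  r=6.0034  x^+=-2.9997  v^+=-3.4690  a^+=-0.9533
step 6: x_pred=-8.4566  r=11.9966  x^+=-2.4343  v^+=-1.0386  a^+=0.1997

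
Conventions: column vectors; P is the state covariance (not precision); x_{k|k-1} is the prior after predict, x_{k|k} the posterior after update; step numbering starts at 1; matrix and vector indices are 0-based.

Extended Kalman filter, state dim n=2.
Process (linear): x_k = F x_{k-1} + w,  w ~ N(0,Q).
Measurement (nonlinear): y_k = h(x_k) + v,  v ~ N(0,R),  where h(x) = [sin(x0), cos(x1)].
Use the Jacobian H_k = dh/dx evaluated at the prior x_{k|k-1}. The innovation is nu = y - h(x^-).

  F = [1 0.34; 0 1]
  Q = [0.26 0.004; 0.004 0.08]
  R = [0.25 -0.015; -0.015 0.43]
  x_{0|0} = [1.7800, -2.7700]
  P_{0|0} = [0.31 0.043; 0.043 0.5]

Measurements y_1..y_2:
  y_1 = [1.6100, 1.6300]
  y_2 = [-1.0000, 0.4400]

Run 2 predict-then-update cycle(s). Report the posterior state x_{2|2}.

x_post = [0.1328, -1.5782]

step 1: x^-=[0.8382, -2.7700]  P^-=[0.6570 0.2170; 0.2170 0.5800]  H_jac=[0.6688 0.0000; 0.0000 0.3631]  S=[0.5439 0.0377; 0.0377 0.5065]  K=[0.8013 0.0959; 0.2393 0.3980]  nu=[0.8666, 2.5618]  x^+=[1.7783, -1.5431]  P^+=[0.2974 0.0805; 0.0805 0.4615]
step 2: x^-=[1.2537, -1.5431]  P^-=[0.6655 0.2414; 0.2414 0.5415]  H_jac=[0.3118 0.0000; 0.0000 0.9996]  S=[0.3147 0.0602; 0.0602 0.9710]  K=[0.6192 0.2101; 0.1341 0.5491]  nu=[-1.9501, 0.4123]  x^+=[0.1328, -1.5782]  P^+=[0.4863 0.0811; 0.0811 0.2342]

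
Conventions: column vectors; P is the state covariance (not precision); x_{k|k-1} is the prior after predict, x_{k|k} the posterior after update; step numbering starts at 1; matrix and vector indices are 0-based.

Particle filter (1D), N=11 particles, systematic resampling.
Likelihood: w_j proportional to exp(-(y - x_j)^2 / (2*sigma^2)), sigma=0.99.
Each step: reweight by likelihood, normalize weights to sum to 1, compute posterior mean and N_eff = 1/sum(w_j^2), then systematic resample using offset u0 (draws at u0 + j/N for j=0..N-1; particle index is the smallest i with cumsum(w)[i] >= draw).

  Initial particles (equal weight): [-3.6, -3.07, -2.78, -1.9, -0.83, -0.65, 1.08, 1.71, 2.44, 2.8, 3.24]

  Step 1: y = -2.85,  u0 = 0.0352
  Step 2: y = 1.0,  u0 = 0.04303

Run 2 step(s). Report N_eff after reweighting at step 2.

step 1: w=[0.2106, 0.2737, 0.2798, 0.1770, 0.0350, 0.0238, 0.0001, 0.0000, 0.0000, 0.0000, 0.0000]  mean=-2.7570  Neff=4.3348  idx=[0, 0, 1, 1, 1, 2, 2, 2, 2, 3, 4]
step 2: w=[0.0001, 0.0001, 0.0011, 0.0011, 0.0011, 0.0034, 0.0034, 0.0034, 0.0034, 0.0691, 0.9137]  mean=-0.9386  Neff=1.1910  idx=[9, 10, 10, 10, 10, 10, 10, 10, 10, 10, 10]

N_eff = 1.1910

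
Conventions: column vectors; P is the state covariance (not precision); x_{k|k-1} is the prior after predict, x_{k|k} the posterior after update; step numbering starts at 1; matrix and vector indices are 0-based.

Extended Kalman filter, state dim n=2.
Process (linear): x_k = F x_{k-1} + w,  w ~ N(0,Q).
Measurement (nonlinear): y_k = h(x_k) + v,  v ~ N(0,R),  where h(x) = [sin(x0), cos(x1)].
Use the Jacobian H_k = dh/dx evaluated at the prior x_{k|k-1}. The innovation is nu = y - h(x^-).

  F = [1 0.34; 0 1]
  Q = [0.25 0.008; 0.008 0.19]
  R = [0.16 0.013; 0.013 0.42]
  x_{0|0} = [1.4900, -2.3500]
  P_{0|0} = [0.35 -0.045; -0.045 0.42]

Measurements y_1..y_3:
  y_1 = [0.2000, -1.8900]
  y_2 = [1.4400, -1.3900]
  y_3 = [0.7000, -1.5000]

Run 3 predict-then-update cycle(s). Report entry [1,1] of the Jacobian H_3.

step 1: x^-=[0.6910, -2.3500]  P^-=[0.6180 0.1058; 0.1058 0.6100]  H_jac=[0.7706 0.0000; 0.0000 0.7115]  S=[0.5270 0.0710; 0.0710 0.7288]  K=[0.9016 0.0154; 0.0755 0.5882]  nu=[-0.4373, -1.1873]  x^+=[0.2784, -3.0813]  P^+=[0.1875 0.0256; 0.0256 0.3486]
step 2: x^-=[-0.7693, -3.0813]  P^-=[0.4952 0.1521; 0.1521 0.5386]  H_jac=[0.7184 0.0000; 0.0000 0.0602]  S=[0.4156 0.0196; 0.0196 0.4220]  K=[0.8569 -0.0181; 0.2599 0.0648]  nu=[2.1356, -0.3918]  x^+=[1.0677, -2.5517]  P^+=[0.1905 0.0591; 0.0591 0.5081]
step 3: x^-=[0.2002, -2.5517]  P^-=[0.5394 0.2398; 0.2398 0.6981]  H_jac=[0.9800 0.0000; 0.0000 0.5563]  S=[0.6781 0.1437; 0.1437 0.6360]  K=[0.7721 0.0352; 0.2281 0.5590]  nu=[0.5012, -0.6690]  x^+=[0.5636, -2.8113]  P^+=[0.1265 0.0447; 0.0447 0.4274]

H_jac[1,1] = 0.5563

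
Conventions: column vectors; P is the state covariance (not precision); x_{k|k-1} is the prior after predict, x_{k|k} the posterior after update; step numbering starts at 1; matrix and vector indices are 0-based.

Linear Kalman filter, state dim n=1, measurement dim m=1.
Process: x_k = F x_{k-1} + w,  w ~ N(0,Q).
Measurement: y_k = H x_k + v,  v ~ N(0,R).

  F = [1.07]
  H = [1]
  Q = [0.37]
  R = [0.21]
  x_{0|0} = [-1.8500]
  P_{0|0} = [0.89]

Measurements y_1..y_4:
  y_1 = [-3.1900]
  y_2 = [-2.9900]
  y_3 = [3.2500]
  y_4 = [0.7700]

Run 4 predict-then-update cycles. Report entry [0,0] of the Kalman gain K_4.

step 1: x^-=[-1.9795]  P^-=[1.3890]  S=[1.5990]  K=[0.8687]  nu=[-1.2105]  x^+=[-3.0310]  P^+=[0.1824]
step 2: x^-=[-3.2432]  P^-=[0.5789]  S=[0.7889]  K=[0.7338]  nu=[0.2532]  x^+=[-3.0574]  P^+=[0.1541]
step 3: x^-=[-3.2714]  P^-=[0.5464]  S=[0.7564]  K=[0.7224]  nu=[6.5214]  x^+=[1.4395]  P^+=[0.1517]
step 4: x^-=[1.5403]  P^-=[0.5437]  S=[0.7537]  K=[0.7214]  nu=[-0.7703]  x^+=[0.9846]  P^+=[0.1515]

K[0,0] = 0.7214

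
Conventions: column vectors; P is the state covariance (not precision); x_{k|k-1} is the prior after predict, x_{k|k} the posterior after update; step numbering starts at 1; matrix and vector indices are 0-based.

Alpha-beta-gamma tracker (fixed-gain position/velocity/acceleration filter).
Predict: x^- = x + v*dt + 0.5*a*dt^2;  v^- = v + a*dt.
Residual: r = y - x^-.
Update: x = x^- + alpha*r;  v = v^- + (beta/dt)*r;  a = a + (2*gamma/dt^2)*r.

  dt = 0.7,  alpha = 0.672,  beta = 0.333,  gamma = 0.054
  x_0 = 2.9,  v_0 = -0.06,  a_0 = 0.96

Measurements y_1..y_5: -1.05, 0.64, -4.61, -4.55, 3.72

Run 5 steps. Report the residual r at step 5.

resid = 10.5222

step 1: x_pred=3.0932  r=-4.1432  x^+=0.3090  v^+=-1.3590  a^+=0.0468
step 2: x_pred=-0.6308  r=1.2708  x^+=0.2232  v^+=-0.7217  a^+=0.3269
step 3: x_pred=-0.2019  r=-4.4081  x^+=-3.1641  v^+=-2.5898  a^+=-0.6447
step 4: x_pred=-5.1350  r=0.5850  x^+=-4.7419  v^+=-2.7628  a^+=-0.5157
step 5: x_pred=-6.8022  r=10.5222  x^+=0.2687  v^+=1.8817  a^+=1.8034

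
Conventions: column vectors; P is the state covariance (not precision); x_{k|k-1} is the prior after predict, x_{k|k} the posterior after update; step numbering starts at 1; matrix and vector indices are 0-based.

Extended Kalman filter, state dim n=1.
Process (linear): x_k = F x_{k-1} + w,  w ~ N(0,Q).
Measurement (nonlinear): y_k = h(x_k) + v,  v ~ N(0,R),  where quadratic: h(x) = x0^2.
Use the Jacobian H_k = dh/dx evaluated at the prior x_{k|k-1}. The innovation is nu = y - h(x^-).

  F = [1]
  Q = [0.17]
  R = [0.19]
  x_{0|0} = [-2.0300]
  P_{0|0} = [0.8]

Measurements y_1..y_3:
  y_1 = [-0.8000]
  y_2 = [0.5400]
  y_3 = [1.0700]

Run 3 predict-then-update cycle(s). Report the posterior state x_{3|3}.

x_post = [-0.9965]

step 1: x^-=[-2.0300]  P^-=[0.9700]  H_jac=[-4.0600]  S=[16.1791]  K=[-0.2434]  nu=[-4.9209]  x^+=[-0.8322]  P^+=[0.0114]
step 2: x^-=[-0.8322]  P^-=[0.1814]  H_jac=[-1.6644]  S=[0.6925]  K=[-0.4360]  nu=[-0.1525]  x^+=[-0.7657]  P^+=[0.0498]
step 3: x^-=[-0.7657]  P^-=[0.2198]  H_jac=[-1.5314]  S=[0.7054]  K=[-0.4771]  nu=[0.4837]  x^+=[-0.9965]  P^+=[0.0592]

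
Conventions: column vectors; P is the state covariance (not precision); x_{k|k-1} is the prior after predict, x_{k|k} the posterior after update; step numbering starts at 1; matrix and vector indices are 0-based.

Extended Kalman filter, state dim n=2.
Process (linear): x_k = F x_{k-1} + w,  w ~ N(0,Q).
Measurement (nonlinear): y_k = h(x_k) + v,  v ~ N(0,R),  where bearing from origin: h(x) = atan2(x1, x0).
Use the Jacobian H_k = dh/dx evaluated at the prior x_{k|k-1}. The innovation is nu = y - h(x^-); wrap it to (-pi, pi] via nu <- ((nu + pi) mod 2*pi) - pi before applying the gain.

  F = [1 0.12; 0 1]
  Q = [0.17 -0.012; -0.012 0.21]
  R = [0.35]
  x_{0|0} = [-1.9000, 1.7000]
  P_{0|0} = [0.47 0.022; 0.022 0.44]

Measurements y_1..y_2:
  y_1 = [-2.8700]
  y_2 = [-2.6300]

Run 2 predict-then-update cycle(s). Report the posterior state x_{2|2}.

step 1: x^-=[-1.6960, 1.7000]  P^-=[0.6516 0.0628; 0.0628 0.6500]  H_jac=[-0.2948 -0.2941]  S=[0.4738]  K=[-0.4445; -0.4426]  nu=[1.0582]  x^+=[-2.1663, 1.2316]  P^+=[0.5580 -0.0304; -0.0304 0.5572]
step 2: x^-=[-2.0185, 1.2316]  P^-=[0.7287 0.0245; 0.0245 0.7672]  H_jac=[-0.2203 -0.3610]  S=[0.4892]  K=[-0.3462; -0.5771]  nu=[1.0595]  x^+=[-2.3853, 0.6202]  P^+=[0.6701 -0.0733; -0.0733 0.6042]

x_post = [-2.3853, 0.6202]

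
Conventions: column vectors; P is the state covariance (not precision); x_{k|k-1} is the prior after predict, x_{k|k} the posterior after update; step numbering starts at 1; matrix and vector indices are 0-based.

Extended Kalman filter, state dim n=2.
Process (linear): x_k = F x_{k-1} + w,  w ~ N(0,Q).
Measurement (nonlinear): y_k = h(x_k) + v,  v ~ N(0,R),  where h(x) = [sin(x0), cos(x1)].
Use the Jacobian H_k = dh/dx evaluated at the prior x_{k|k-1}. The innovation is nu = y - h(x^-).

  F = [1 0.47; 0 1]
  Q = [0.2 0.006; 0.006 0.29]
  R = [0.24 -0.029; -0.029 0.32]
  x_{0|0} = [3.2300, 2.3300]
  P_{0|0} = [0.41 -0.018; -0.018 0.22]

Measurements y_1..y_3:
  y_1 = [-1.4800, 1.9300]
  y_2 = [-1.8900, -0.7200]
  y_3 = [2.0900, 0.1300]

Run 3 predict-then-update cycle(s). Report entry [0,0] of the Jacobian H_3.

H_jac[0,0] = 0.8422

step 1: x^-=[4.3251, 2.3300]  P^-=[0.6417 0.0914; 0.0914 0.5100]  H_jac=[-0.3777 0.0000; 0.0000 -0.7254]  S=[0.3315 -0.0040; -0.0040 0.5884]  K=[-0.7324 -0.1176; -0.1116 -0.6295]  nu=[-0.5541, 2.6183]  x^+=[4.4229, 0.7435]  P^+=[0.4564 0.0226; 0.0226 0.2733]
step 2: x^-=[4.7724, 0.7435]  P^-=[0.7380 0.1570; 0.1570 0.5633]  H_jac=[0.0600 0.0000; 0.0000 -0.6769]  S=[0.2427 -0.0354; -0.0354 0.5781]  K=[0.1570 -0.1743; -0.0579 -0.6631]  nu=[-0.8918, -1.4561]  x^+=[4.8862, 1.7606]  P^+=[0.7125 0.0891; 0.0891 0.3110]
step 3: x^-=[5.7136, 1.7606]  P^-=[1.0650 0.2413; 0.2413 0.6010]  H_jac=[0.8422 0.0000; 0.0000 -0.9820]  S=[0.9953 -0.2285; -0.2285 0.8996]  K=[0.8927 -0.0366; 0.0568 -0.6416]  nu=[2.6292, 0.3187]  x^+=[8.0491, 1.7055]  P^+=[0.2557 0.0383; 0.0383 0.2108]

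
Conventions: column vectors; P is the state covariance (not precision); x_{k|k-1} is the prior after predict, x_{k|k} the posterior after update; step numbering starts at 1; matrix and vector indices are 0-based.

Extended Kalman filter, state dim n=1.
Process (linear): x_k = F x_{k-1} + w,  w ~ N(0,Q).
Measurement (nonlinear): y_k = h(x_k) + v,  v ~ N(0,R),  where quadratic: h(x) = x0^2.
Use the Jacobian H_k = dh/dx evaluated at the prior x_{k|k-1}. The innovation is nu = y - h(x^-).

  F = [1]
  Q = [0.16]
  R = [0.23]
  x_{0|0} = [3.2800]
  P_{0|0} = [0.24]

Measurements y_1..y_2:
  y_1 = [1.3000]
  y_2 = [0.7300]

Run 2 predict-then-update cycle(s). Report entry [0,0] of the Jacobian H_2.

step 1: x^-=[3.2800]  P^-=[0.4000]  H_jac=[6.5600]  S=[17.4434]  K=[0.1504]  nu=[-9.4584]  x^+=[1.8572]  P^+=[0.0053]
step 2: x^-=[1.8572]  P^-=[0.1653]  H_jac=[3.7144]  S=[2.5102]  K=[0.2446]  nu=[-2.7191]  x^+=[1.1922]  P^+=[0.0151]

H_jac[0,0] = 3.7144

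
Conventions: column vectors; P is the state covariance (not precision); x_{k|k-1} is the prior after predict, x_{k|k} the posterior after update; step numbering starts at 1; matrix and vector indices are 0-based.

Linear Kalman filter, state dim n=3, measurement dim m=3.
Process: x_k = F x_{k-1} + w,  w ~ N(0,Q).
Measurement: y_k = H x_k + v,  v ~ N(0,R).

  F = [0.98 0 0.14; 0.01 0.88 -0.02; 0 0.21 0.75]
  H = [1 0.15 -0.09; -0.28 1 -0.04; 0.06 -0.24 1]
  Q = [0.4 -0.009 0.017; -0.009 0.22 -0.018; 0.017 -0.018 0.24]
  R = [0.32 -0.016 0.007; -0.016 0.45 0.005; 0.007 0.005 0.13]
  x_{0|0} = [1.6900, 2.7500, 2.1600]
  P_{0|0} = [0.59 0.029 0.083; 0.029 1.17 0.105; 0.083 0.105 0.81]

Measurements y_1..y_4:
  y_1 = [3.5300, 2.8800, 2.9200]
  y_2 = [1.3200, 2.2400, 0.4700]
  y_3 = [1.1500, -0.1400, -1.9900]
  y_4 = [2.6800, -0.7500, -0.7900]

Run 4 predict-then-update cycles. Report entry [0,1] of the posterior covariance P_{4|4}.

P_post[0,1] = 0.0062

step 1: x^-=[1.9586, 2.3937, 2.1975]  P^-=[1.0053 0.0309 0.1721; 0.0309 1.1232 0.2556; 0.1721 0.2556 0.7803]  S=[1.3283 -0.1236 0.1645; -0.1236 1.6194 -0.0993; 0.1645 -0.0993 0.8757]  K=[0.7261 -0.0968 0.1095; 0.1943 0.6986 0.0289; 0.0156 0.1620 0.8483]  nu=[1.4101, 1.1226, 1.1795]  x^+=[3.0030, 3.4859, 3.4018]  P^+=[0.2337 0.0111 0.0075; 0.0111 0.3179 0.0842; 0.0075 0.0842 0.1310]
step 2: x^-=[3.4192, 3.0296, 3.2834]  P^-=[0.6290 0.0127 0.0410; 0.0127 0.4635 0.0941; 0.0410 0.0941 0.3542]  S=[0.9562 -0.1188 0.0502; -0.1188 0.9496 -0.0459; 0.0502 -0.0459 0.4726]  K=[0.6405 -0.0897 0.0835; 0.1390 0.4977 -0.0010; -0.0001 0.1068 0.7174]  nu=[-2.2581, 0.2991, -2.2914]  x^+=[1.7549, 2.8669, 1.6717]  P^+=[0.2062 0.0077 0.0044; 0.0077 0.2262 0.0571; 0.0044 0.0571 0.1072]
step 3: x^-=[1.9538, 2.5070, 1.8558]  P^-=[0.6013 0.0064 0.0347; 0.0064 0.3933 0.0597; 0.0347 0.0597 0.3283]  S=[0.9269 -0.1244 0.0427; -0.1244 0.8835 -0.0614; 0.0427 -0.0614 0.4584]  K=[0.6306 -0.0906 0.0803; 0.1272 0.4566 -0.0256; -0.0050 0.0898 0.7019]  nu=[-1.0128, -2.0257, -3.3614]  x^+=[1.2289, 1.5391, -0.6802]  P^+=[0.2031 0.0066 0.0038; 0.0066 0.2071 0.0492; 0.0038 0.0492 0.1032]
step 4: x^-=[1.1091, 1.3803, -0.1869]  P^-=[0.5982 0.0043 0.0334; 0.0043 0.3788 0.0510; 0.0334 0.0510 0.3227]  S=[0.9232 -0.1267 0.0412; -0.1267 0.8705 -0.0663; 0.0412 -0.0663 0.4561]  K=[0.6293 -0.0913 0.0796; 0.1241 0.4470 -0.0332; -0.0064 0.0852 0.6981]  nu=[1.3471, -1.8273, -0.3383]  x^+=[2.0966, 0.7420, -0.5875]  P^+=[0.2028 0.0062 0.0036; 0.0062 0.2026 0.0470; 0.0036 0.0470 0.1022]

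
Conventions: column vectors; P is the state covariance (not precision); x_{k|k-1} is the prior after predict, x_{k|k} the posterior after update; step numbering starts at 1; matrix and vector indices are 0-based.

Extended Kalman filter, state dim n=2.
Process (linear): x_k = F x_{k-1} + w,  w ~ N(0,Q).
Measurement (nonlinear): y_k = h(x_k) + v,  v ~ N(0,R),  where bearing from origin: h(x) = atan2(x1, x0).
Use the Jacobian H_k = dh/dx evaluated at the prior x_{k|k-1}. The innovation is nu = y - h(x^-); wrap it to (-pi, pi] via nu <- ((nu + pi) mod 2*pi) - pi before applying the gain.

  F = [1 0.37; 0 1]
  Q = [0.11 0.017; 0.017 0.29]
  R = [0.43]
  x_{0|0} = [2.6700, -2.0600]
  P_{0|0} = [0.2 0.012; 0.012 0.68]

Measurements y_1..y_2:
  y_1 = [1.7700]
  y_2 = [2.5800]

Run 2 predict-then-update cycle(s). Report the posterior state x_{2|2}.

x_post = [3.6429, 1.4439]

step 1: x^-=[1.9078, -2.0600]  P^-=[0.4120 0.2806; 0.2806 0.9700]  H_jac=[0.2613 0.2420]  S=[0.5504]  K=[0.3190; 0.5597]  nu=[2.5937]  x^+=[2.7351, -0.6083]  P^+=[0.3560 0.1823; 0.1823 0.7976]
step 2: x^-=[2.5100, -0.6083]  P^-=[0.7101 0.4944; 0.4944 1.0876]  H_jac=[0.0912 0.3763]  S=[0.6238]  K=[0.4021; 0.7283]  nu=[2.8178]  x^+=[3.6429, 1.4439]  P^+=[0.6093 0.3118; 0.3118 0.7567]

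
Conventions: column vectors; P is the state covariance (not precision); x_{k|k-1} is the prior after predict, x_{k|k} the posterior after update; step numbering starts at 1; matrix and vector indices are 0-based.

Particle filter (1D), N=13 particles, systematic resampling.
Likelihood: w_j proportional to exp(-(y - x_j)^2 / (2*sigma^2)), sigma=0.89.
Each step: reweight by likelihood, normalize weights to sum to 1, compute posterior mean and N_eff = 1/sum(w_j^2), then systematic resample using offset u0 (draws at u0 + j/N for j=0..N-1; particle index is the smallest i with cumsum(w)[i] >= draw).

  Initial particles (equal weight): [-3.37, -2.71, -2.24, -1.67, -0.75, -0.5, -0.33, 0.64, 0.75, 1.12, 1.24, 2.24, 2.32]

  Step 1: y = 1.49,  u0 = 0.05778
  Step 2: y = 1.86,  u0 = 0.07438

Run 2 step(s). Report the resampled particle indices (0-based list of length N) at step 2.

step 1: w=[0.0000, 0.0000, 0.0000, 0.0004, 0.0087, 0.0170, 0.0256, 0.1315, 0.1469, 0.1904, 0.1995, 0.1455, 0.1344]  mean=1.2683  Neff=6.4446  idx=[7, 7, 8, 8, 9, 9, 9, 10, 10, 11, 11, 12, 12]
step 2: w=[0.0436, 0.0436, 0.0512, 0.0512, 0.0789, 0.0789, 0.0789, 0.0875, 0.0875, 0.1018, 0.1018, 0.0976, 0.0976]  mean=1.5234  Neff=12.0787  idx=[1, 3, 4, 5, 6, 7, 8, 9, 9, 10, 11, 12, 12]

resampled_idx = [1, 3, 4, 5, 6, 7, 8, 9, 9, 10, 11, 12, 12]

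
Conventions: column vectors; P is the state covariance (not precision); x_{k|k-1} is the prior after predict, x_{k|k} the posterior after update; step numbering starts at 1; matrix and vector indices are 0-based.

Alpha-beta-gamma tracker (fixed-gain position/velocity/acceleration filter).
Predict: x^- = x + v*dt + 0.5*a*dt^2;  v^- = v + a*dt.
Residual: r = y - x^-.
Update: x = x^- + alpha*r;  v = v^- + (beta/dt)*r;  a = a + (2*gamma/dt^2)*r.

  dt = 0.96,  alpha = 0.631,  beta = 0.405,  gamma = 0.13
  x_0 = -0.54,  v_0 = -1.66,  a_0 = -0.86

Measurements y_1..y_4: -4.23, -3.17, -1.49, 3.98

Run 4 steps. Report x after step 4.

x_post = 1.2608

step 1: x_pred=-2.5299  r=-1.7001  x^+=-3.6027  v^+=-3.2028  a^+=-1.3396
step 2: x_pred=-7.2947  r=4.1247  x^+=-4.6920  v^+=-2.7488  a^+=-0.1760
step 3: x_pred=-7.4119  r=5.9219  x^+=-3.6752  v^+=-0.4194  a^+=1.4947
step 4: x_pred=-3.3891  r=7.3691  x^+=1.2608  v^+=4.1243  a^+=3.5736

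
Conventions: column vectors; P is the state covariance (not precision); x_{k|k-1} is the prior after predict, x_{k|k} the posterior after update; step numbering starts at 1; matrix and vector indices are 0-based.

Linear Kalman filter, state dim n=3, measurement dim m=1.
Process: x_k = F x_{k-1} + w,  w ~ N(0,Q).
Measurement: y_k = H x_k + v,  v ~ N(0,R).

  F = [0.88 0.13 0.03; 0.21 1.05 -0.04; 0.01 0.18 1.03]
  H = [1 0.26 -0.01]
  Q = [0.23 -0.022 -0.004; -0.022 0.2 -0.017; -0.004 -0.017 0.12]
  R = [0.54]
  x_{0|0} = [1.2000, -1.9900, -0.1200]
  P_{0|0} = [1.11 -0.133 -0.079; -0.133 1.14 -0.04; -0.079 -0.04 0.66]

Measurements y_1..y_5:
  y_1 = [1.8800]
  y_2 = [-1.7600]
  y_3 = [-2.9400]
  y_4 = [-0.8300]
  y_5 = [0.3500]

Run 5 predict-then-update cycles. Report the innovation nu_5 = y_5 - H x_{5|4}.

innov = [2.2664]

step 1: x^-=[0.7937, -1.8327, -0.4698]  P^-=[1.0745 0.2127 -0.0456; 0.2127 1.4529 0.1071; -0.0456 0.1071 0.8403]  S=[1.8238]  K=[0.6197; 0.3231; -0.0143]  nu=[1.5581]  x^+=[1.7593, -1.3292, -0.4921]  P^+=[0.3740 -0.1526 -0.0294; -0.1526 1.2625 0.1156; -0.0294 0.1156 0.8399]
step 2: x^-=[1.3607, -1.0065, -0.7286]  P^-=[0.5062 0.0772 0.0199; 0.0772 1.5332 0.2983; 0.0199 0.2983 1.0937]  S=[1.1881]  K=[0.4428; 0.3980; 0.0728]  nu=[-2.8662]  x^+=[0.0916, -2.1472, -0.9372]  P^+=[0.2733 -0.1322 -0.0184; -0.1322 1.3450 0.2638; -0.0184 0.2638 1.0874]
step 3: x^-=[-0.2266, -2.1978, -1.3509]  P^-=[0.4362 0.0925 0.0624; 0.0925 1.6165 0.4661; 0.0624 0.4661 1.4142]  S=[1.1300]  K=[0.4067; 0.4497; 0.1500]  nu=[-2.1554]  x^+=[-1.1033, -3.1671, -1.6741]  P^+=[0.2492 -0.1142 -0.0065; -0.1142 1.3880 0.3899; -0.0065 0.3899 1.3888]
step 4: x^-=[-1.4329, -3.4902, -2.3054]  P^-=[0.4243 0.1137 0.1038; 0.1137 1.6605 0.6005; 0.1038 0.6005 1.7824]  S=[1.1307]  K=[0.4005; 0.4771; 0.2141]  nu=[1.4872]  x^+=[-0.8372, -2.7806, -1.9870]  P^+=[0.2429 -0.1023 0.0068; -0.1023 1.4032 0.4850; 0.0068 0.4850 1.7306]
step 5: x^-=[-1.1578, -3.0160, -2.5555]  P^-=[0.4241 0.1276 0.1419; 0.1276 1.6745 0.6950; 0.1419 0.6950 2.1811]  S=[1.1374]  K=[0.4008; 0.4888; 0.2644]  nu=[2.2664]  x^+=[-0.2494, -1.9081, -1.9562]  P^+=[0.2414 -0.0953 0.0213; -0.0953 1.4027 0.5480; 0.0213 0.5480 2.1016]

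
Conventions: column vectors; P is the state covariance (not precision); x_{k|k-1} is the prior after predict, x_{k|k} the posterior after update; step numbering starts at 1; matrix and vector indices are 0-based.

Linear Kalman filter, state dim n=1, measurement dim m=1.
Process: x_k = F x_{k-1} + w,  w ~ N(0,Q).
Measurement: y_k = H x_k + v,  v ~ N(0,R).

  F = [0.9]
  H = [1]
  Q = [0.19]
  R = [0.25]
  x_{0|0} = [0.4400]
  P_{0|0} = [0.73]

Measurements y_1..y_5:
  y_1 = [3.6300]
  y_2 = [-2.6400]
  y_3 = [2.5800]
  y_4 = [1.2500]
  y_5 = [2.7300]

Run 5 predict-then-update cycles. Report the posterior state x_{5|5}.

step 1: x^-=[0.3960]  P^-=[0.7813]  S=[1.0313]  K=[0.7576]  nu=[3.2340]  x^+=[2.8460]  P^+=[0.1894]
step 2: x^-=[2.5614]  P^-=[0.3434]  S=[0.5934]  K=[0.5787]  nu=[-5.2014]  x^+=[-0.4487]  P^+=[0.1447]
step 3: x^-=[-0.4038]  P^-=[0.3072]  S=[0.5572]  K=[0.5513]  nu=[2.9838]  x^+=[1.2412]  P^+=[0.1378]
step 4: x^-=[1.1171]  P^-=[0.3016]  S=[0.5516]  K=[0.5468]  nu=[0.1329]  x^+=[1.1898]  P^+=[0.1367]
step 5: x^-=[1.0708]  P^-=[0.3007]  S=[0.5507]  K=[0.5461]  nu=[1.6592]  x^+=[1.9768]  P^+=[0.1365]

x_post = [1.9768]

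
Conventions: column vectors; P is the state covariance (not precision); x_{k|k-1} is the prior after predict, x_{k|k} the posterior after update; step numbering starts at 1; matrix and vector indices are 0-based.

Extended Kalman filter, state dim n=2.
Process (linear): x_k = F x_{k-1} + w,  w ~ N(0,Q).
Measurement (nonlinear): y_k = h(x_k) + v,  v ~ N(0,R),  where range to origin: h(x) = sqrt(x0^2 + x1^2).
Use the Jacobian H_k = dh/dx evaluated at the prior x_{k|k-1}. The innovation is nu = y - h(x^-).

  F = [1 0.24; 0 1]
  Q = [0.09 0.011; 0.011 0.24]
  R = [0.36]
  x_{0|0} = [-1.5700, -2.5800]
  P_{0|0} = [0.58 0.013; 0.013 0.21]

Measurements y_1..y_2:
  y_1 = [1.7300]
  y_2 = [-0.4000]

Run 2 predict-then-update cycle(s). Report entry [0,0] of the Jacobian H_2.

H_jac[0,0] = -0.6848

step 1: x^-=[-2.1892, -2.5800]  P^-=[0.6883 0.0744; 0.0744 0.4500]  H_jac=[-0.6470 -0.7625]  S=[0.9832]  K=[-0.5107; -0.3980]  nu=[-1.6536]  x^+=[-1.3447, -1.9219]  P^+=[0.4319 -0.1254; -0.1254 0.2943]
step 2: x^-=[-1.8060, -1.9219]  P^-=[0.4787 -0.0438; -0.0438 0.5343]  H_jac=[-0.6848 -0.7287]  S=[0.8245]  K=[-0.3589; -0.4359]  nu=[-3.0373]  x^+=[-0.7160, -0.5981]  P^+=[0.3725 -0.1727; -0.1727 0.3776]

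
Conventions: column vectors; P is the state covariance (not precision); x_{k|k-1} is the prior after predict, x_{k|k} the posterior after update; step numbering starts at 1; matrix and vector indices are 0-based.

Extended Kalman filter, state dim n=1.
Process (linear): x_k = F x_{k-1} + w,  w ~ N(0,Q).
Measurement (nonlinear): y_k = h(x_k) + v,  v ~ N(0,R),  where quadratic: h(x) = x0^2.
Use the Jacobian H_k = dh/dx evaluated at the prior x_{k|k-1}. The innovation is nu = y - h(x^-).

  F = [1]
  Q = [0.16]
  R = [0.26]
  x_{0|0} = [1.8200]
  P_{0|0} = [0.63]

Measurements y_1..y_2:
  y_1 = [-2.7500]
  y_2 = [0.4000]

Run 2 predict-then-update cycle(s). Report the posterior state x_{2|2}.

x_post = [0.2829]

step 1: x^-=[1.8200]  P^-=[0.7900]  H_jac=[3.6400]  S=[10.7272]  K=[0.2681]  nu=[-6.0624]  x^+=[0.1949]  P^+=[0.0191]
step 2: x^-=[0.1949]  P^-=[0.1791]  H_jac=[0.3897]  S=[0.2872]  K=[0.2431]  nu=[0.3620]  x^+=[0.2829]  P^+=[0.1622]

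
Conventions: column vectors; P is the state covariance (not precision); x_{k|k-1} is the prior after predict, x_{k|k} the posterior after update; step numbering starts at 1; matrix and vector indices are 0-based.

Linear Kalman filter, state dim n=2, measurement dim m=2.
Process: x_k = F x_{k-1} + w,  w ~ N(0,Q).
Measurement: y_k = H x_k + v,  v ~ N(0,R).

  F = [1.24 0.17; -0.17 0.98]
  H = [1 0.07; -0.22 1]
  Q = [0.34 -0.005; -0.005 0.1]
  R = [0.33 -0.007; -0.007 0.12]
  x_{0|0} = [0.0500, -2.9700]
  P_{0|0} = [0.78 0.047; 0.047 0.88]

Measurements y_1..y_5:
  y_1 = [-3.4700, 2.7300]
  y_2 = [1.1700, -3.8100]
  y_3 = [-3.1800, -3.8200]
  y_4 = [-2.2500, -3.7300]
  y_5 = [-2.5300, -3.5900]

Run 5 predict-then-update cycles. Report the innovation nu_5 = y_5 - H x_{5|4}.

innov = [0.6544, -1.0306]

step 1: x^-=[-0.4429, -2.9191]  P^-=[1.5846 0.0329; 0.0329 0.9520]  S=[1.9239 -0.2565; -0.2565 1.1342]  K=[0.8122 -0.0946; 0.1679 0.8709]  nu=[-2.8228, 5.5517]  x^+=[-3.2608, 1.4422]  P^+=[0.2658 0.0414; 0.0414 0.1125]
step 2: x^-=[-3.7983, 1.9677]  P^-=[0.7694 0.0069; 0.0069 0.2019]  S=[1.1014 -0.1554; -0.1554 0.3561]  K=[0.6763 -0.1610; 0.1049 0.6084]  nu=[4.8305, -6.6133]  x^+=[0.5333, -1.5494]  P^+=[0.2226 0.0249; 0.0249 0.0778]
step 3: x^-=[0.3978, -1.6091]  P^-=[0.6950 -0.0094; -0.0094 0.1728]  S=[1.0245 -0.1571; -0.1571 0.3306]  K=[0.6498 -0.1822; 0.0903 0.5719]  nu=[-3.4652, -2.1234]  x^+=[-1.4668, -3.1364]  P^+=[0.2142 0.0207; 0.0207 0.0726]
step 4: x^-=[-2.3520, -2.8243]  P^-=[0.6803 -0.0135; -0.0135 0.1690]  S=[1.0092 -0.1581; -0.1581 0.3278]  K=[0.6438 -0.1872; 0.0871 0.5665]  nu=[0.2997, -1.4231]  x^+=[-1.8927, -3.6044]  P^+=[0.2124 0.0198; 0.0198 0.0717]
step 5: x^-=[-2.9597, -3.2105]  P^-=[0.6770 -0.0144; -0.0144 0.1684]  S=[1.0058 -0.1583; -0.1583 0.3275]  K=[0.6425 -0.1881; 0.0865 0.5657]  nu=[0.6544, -1.0306]  x^+=[-2.3454, -3.7370]  P^+=[0.2120 0.0196; 0.0196 0.0716]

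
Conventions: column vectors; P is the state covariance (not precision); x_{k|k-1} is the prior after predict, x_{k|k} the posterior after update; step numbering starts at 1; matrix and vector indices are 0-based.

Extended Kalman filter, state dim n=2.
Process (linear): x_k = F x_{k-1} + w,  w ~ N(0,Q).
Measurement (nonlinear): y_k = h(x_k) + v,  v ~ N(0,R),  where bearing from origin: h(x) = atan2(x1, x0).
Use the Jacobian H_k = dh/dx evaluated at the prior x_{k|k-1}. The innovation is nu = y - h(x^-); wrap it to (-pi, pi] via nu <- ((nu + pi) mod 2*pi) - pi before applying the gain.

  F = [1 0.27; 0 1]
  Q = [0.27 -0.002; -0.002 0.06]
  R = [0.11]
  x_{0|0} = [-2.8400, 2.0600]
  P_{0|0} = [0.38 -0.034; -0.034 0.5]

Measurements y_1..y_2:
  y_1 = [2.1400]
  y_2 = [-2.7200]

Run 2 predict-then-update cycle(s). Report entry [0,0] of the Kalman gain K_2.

step 1: x^-=[-2.2838, 2.0600]  P^-=[0.6681 0.0990; 0.0990 0.5600]  H_jac=[-0.2178 -0.2414]  S=[0.1847]  K=[-0.9169; -0.8486]  nu=[-0.2677]  x^+=[-2.0384, 2.2871]  P^+=[0.5128 -0.0447; -0.0447 0.4270]
step 2: x^-=[-1.4208, 2.2871]  P^-=[0.7897 0.0685; 0.0685 0.4870]  H_jac=[-0.3155 -0.1960]  S=[0.2158]  K=[-1.2169; -0.5425]  nu=[1.4365]  x^+=[-3.1689, 1.5078]  P^+=[0.4702 -0.0739; -0.0739 0.4235]

K[0,0] = -1.2169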